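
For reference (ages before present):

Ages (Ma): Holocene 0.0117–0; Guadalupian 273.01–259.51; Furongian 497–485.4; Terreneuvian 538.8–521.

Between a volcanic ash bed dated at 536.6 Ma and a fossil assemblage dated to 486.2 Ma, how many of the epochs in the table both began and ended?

0

Checking each listed span, none has both start < 536.6 Ma and end > 486.2 Ma — every epoch straddles one of the two dates or lies outside them — so the count is 0.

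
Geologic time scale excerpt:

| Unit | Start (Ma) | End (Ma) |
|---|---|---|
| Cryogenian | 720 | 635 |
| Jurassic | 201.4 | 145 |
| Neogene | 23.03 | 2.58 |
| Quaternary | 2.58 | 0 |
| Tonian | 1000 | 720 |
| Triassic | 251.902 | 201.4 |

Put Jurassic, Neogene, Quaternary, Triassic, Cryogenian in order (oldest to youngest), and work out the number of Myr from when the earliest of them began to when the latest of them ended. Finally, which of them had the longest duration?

From the excerpt: Jurassic 201.4–145; Neogene 23.03–2.58; Quaternary 2.58–0; Triassic 251.902–201.4; Cryogenian 720–635 (Ma).
Larger Ma is earlier, so the oldest is Cryogenian and the youngest is Quaternary; oldest to youngest: Cryogenian, Triassic, Jurassic, Neogene, Quaternary.
Oldest start 720 minus youngest end 0 gives 720 Myr overall.
Individual lengths (start − end): Neogene 20.45; Jurassic 56.4; Cryogenian 85; Quaternary 2.58; Triassic 50.502. The largest is Cryogenian at 85 Myr.

Cryogenian, Triassic, Jurassic, Neogene, Quaternary; total span 720 Myr; longest is Cryogenian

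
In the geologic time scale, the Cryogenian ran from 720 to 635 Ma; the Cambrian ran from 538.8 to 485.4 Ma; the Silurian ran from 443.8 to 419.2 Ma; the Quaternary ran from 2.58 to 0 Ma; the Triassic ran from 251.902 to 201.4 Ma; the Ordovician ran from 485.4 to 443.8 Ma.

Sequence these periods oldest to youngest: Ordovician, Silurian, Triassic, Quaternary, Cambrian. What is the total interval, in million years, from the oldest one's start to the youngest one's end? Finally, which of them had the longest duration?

Cambrian, Ordovician, Silurian, Triassic, Quaternary; total span 538.8 Myr; longest is Cambrian

From the excerpt: Ordovician 485.4–443.8; Silurian 443.8–419.2; Triassic 251.902–201.4; Quaternary 2.58–0; Cambrian 538.8–485.4 (Ma).
Larger Ma is earlier, so the oldest is Cambrian and the youngest is Quaternary; oldest to youngest: Cambrian, Ordovician, Silurian, Triassic, Quaternary.
Oldest start 538.8 minus youngest end 0 gives 538.8 Myr overall.
Individual lengths (start − end): Silurian 24.6; Triassic 50.502; Cambrian 53.4; Ordovician 41.6; Quaternary 2.58. The largest is Cambrian at 53.4 Myr.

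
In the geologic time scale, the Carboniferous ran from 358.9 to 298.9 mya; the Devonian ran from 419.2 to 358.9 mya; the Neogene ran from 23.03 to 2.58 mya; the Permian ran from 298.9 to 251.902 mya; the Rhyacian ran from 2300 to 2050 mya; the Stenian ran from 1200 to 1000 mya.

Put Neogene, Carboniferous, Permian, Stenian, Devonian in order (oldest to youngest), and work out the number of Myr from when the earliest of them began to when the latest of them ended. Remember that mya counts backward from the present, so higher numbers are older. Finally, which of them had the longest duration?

From the excerpt: Neogene 23.03–2.58; Carboniferous 358.9–298.9; Permian 298.9–251.902; Stenian 1200–1000; Devonian 419.2–358.9 (Ma).
Larger Ma is earlier, so the oldest is Stenian and the youngest is Neogene; oldest to youngest: Stenian, Devonian, Carboniferous, Permian, Neogene.
Oldest start 1200 minus youngest end 2.58 gives 1197.42 Myr overall.
Individual lengths (start − end): Devonian 60.3; Permian 46.998; Carboniferous 60; Stenian 200; Neogene 20.45. The largest is Stenian at 200 Myr.

Stenian, Devonian, Carboniferous, Permian, Neogene; total span 1197.42 Myr; longest is Stenian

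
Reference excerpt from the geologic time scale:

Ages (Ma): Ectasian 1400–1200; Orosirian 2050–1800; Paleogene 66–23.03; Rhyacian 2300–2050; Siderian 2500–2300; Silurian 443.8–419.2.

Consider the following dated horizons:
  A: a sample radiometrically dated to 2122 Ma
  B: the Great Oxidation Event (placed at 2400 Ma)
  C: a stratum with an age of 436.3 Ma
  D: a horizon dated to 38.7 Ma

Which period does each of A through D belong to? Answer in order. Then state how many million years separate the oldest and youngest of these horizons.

A: 2122 Ma lies in 2300–2050 Ma, so Rhyacian.
B: 2400 Ma lies in 2500–2300 Ma, so Siderian.
C: 436.3 Ma lies in 443.8–419.2 Ma, so Silurian.
D: 38.7 Ma lies in 66–23.03 Ma, so Paleogene.
Oldest = 2400 Ma, youngest = 38.7 Ma → span 2361.3 Myr.

A — Rhyacian; B — Siderian; C — Silurian; D — Paleogene; span 2361.3 million years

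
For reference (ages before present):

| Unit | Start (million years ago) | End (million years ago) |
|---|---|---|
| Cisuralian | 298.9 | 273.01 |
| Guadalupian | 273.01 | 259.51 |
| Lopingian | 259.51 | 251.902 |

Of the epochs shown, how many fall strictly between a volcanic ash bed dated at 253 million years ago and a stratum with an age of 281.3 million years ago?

1

The older date is 281.3 Ma and the younger is 253 Ma.
Epochs with start < 281.3 and end > 253 Ma: Guadalupian (273.01–259.51).
That is 1 complete epoch.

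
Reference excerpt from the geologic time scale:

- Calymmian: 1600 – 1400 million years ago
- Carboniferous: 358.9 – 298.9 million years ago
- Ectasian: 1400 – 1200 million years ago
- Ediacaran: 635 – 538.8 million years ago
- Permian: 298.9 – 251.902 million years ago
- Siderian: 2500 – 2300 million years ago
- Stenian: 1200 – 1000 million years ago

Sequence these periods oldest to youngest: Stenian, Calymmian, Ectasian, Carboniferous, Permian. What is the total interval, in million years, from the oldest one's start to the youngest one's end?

Calymmian, Ectasian, Stenian, Carboniferous, Permian; total span 1348.098 Myr

Start ages (Ma): Calymmian 1600, Ectasian 1400, Stenian 1200, Carboniferous 358.9, Permian 298.9.
Ordered oldest to youngest: Calymmian, Ectasian, Stenian, Carboniferous, Permian.
Span = 1600 − 251.902 = 1348.098 Myr.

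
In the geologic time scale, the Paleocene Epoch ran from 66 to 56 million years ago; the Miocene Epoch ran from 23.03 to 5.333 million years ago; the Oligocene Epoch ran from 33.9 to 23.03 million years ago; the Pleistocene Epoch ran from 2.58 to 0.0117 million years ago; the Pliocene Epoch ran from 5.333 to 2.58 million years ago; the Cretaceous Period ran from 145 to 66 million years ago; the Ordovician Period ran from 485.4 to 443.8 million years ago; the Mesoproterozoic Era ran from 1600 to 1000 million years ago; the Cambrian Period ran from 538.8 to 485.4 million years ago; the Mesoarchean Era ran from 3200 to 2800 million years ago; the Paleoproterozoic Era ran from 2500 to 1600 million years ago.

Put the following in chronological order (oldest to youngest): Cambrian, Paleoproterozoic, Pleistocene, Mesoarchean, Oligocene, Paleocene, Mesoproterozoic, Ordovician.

The oldest of these is Mesoarchean (starts 3200 Ma) and the youngest is Pleistocene (ends 0.0117 Ma).
In between, by decreasing start age: Paleoproterozoic (2500), Mesoproterozoic (1600), Cambrian (538.8), Ordovician (485.4), Paleocene (66), Oligocene (33.9).

Mesoarchean, Paleoproterozoic, Mesoproterozoic, Cambrian, Ordovician, Paleocene, Oligocene, Pleistocene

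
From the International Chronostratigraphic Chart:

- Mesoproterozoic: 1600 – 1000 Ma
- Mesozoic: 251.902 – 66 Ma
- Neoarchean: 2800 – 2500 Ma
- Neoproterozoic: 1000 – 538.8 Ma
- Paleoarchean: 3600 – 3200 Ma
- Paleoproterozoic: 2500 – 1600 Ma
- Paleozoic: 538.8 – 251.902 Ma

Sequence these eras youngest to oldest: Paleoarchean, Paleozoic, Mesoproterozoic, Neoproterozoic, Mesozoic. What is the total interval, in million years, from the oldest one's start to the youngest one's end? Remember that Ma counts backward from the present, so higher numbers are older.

Mesozoic, Paleozoic, Neoproterozoic, Mesoproterozoic, Paleoarchean; total span 3534 Myr

From the excerpt: Paleoarchean 3600–3200; Paleozoic 538.8–251.902; Mesoproterozoic 1600–1000; Neoproterozoic 1000–538.8; Mesozoic 251.902–66 (Ma).
Larger Ma is earlier, so the oldest is Paleoarchean and the youngest is Mesozoic; youngest to oldest: Mesozoic, Paleozoic, Neoproterozoic, Mesoproterozoic, Paleoarchean.
Oldest start 3600 minus youngest end 66 gives 3534 Myr overall.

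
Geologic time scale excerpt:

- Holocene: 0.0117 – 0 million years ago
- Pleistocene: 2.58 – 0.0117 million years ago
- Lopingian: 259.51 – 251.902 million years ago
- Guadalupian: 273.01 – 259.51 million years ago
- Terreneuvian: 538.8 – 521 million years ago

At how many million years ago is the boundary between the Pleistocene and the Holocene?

0.0117 million years ago

The Pleistocene ends and the Holocene begins at 0.0117 million years ago.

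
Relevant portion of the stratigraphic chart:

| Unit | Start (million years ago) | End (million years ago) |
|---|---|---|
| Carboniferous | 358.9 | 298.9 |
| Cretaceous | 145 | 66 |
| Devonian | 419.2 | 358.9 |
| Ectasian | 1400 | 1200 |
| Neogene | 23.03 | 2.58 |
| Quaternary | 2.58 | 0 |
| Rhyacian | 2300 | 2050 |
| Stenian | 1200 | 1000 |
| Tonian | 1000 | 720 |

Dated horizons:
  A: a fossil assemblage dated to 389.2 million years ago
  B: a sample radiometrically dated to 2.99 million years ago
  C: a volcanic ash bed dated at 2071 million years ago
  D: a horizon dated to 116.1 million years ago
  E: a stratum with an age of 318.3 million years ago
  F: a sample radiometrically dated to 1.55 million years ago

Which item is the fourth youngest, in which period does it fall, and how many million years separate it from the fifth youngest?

E, in the Carboniferous; 70.9 million years to A

Sorted youngest-first by Ma: F (1.55), B (2.99), D (116.1), E (318.3), A (389.2), C (2071).
The fourth youngest is E at 318.3 Ma, which lies in 358.9–298.9 Ma: the Carboniferous.
The fifth youngest is A at 389.2 Ma; separation = |318.3 − 389.2| = 70.9 Myr.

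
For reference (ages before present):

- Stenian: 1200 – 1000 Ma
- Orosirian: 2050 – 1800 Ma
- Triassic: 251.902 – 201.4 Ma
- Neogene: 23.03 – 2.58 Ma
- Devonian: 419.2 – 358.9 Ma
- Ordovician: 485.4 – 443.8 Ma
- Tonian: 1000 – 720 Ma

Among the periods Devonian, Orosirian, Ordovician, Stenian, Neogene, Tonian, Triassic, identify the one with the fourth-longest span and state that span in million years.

Devonian, 60.3 million years

Start − end for each: Devonian 419.2 − 358.9 = 60.3; Orosirian 2050 − 1800 = 250; Ordovician 485.4 − 443.8 = 41.6; Stenian 1200 − 1000 = 200; Neogene 23.03 − 2.58 = 20.45; Tonian 1000 − 720 = 280; Triassic 251.902 − 201.4 = 50.502.
Ranking these from longest: Tonian > Orosirian > Stenian > Devonian > Triassic > Ordovician > Neogene.
Position 4 in that ranking is Devonian, which lasted 60.3 Myr.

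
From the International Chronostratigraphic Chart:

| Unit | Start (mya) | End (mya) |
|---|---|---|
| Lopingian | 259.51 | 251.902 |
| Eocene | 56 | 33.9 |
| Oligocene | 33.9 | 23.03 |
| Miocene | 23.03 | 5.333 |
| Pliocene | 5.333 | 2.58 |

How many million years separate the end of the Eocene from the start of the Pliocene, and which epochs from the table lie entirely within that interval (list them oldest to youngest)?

28.567 million years; Oligocene, Miocene

The Eocene closes at 33.9 Ma and the Pliocene opens at 5.333 Ma, so the interval is 33.9 − 5.333 = 28.567 Myr.
An epoch fits inside if it starts at or after 33.9 Ma and ends at or before 5.333 Ma; oldest first that gives Oligocene, Miocene.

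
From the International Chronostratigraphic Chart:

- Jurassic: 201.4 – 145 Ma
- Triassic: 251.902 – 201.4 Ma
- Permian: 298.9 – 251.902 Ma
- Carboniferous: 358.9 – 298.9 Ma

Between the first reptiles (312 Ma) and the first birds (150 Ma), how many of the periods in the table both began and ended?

312 Ma sits inside the Carboniferous (358.9–298.9) and 150 Ma inside the Jurassic (201.4–145); neither of those is wholly between the two dates.
The listed periods lying completely between them are Permian, Triassic — 2 in all.

2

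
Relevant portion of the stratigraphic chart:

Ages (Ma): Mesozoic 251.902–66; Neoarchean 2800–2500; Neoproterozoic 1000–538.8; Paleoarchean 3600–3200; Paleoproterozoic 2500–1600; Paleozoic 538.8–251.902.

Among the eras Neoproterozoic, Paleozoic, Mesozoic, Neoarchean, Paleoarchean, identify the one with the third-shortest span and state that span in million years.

Neoarchean, 300 million years

Durations: Neoproterozoic 461.2; Paleozoic 286.898; Mesozoic 185.902; Neoarchean 300; Paleoarchean 400 Myr.
Sorted shortest-first: Mesozoic (185.902), Paleozoic (286.898), Neoarchean (300), Paleoarchean (400), Neoproterozoic (461.2).
The third shortest is Neoarchean at 300 Myr.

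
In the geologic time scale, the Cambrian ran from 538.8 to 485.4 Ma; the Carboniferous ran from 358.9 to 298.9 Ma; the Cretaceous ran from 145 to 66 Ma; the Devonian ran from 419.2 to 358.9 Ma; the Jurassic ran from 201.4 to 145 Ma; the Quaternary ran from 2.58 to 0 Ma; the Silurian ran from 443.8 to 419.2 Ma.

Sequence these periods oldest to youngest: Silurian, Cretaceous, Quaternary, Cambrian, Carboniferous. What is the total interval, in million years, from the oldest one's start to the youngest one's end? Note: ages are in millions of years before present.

From the excerpt: Silurian 443.8–419.2; Cretaceous 145–66; Quaternary 2.58–0; Cambrian 538.8–485.4; Carboniferous 358.9–298.9 (Ma).
Larger Ma is earlier, so the oldest is Cambrian and the youngest is Quaternary; oldest to youngest: Cambrian, Silurian, Carboniferous, Cretaceous, Quaternary.
Oldest start 538.8 minus youngest end 0 gives 538.8 Myr overall.

Cambrian, Silurian, Carboniferous, Cretaceous, Quaternary; total span 538.8 Myr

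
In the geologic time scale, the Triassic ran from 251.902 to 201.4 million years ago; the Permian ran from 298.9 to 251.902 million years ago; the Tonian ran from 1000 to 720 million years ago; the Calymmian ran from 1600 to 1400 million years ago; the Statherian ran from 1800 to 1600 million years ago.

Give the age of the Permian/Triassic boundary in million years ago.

The Permian ends and the Triassic begins at 251.902 million years ago.

251.902 million years ago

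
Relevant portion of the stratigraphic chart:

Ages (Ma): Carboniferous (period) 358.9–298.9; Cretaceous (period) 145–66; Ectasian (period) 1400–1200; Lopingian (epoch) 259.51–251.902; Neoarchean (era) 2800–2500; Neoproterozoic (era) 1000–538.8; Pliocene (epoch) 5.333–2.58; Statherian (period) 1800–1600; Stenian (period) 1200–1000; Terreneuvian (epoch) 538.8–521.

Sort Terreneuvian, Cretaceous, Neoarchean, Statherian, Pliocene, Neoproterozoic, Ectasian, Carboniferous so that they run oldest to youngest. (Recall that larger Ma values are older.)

Read off each span (Ma): Terreneuvian 538.8–521; Cretaceous 145–66; Neoarchean 2800–2500; Statherian 1800–1600; Pliocene 5.333–2.58; Neoproterozoic 1000–538.8; Ectasian 1400–1200; Carboniferous 358.9–298.9.
Larger Ma is older, so oldest→youngest is Neoarchean, Statherian, Ectasian, Neoproterozoic, Terreneuvian, Carboniferous, Cretaceous, Pliocene.

Neoarchean, Statherian, Ectasian, Neoproterozoic, Terreneuvian, Carboniferous, Cretaceous, Pliocene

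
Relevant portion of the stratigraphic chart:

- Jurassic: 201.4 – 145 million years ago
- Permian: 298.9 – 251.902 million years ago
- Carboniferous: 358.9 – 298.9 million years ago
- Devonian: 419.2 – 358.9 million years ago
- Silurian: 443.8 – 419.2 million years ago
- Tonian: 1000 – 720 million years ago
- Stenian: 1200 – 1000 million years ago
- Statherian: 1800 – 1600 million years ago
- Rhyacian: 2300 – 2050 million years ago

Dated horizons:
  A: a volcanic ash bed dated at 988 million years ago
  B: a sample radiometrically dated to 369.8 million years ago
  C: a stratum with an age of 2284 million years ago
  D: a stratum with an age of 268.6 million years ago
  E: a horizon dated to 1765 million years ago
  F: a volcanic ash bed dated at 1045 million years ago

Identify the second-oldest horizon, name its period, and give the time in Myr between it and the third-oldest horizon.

E, in the Statherian; 720 million years to F

Sorted oldest-first by Ma: C (2284), E (1765), F (1045), A (988), B (369.8), D (268.6).
The second oldest is E at 1765 Ma, which lies in 1800–1600 Ma: the Statherian.
The third oldest is F at 1045 Ma; separation = |1765 − 1045| = 720 Myr.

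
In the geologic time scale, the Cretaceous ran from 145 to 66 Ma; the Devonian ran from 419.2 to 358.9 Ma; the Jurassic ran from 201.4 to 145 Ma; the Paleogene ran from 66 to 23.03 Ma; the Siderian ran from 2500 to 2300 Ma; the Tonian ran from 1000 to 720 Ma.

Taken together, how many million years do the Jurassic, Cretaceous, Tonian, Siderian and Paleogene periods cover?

Duration is start − end for each: (201.4 − 145) + (145 − 66) + (1000 − 720) + (2500 − 2300) + (66 − 23.03).
That is 56.4 + 79 + 280 + 200 + 42.97, which totals 658.37 million years.

658.37 million years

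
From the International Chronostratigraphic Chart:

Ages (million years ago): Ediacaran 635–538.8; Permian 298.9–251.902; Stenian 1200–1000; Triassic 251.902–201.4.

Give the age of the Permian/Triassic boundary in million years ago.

The Permian ends and the Triassic begins at 251.902 million years ago.

251.902 million years ago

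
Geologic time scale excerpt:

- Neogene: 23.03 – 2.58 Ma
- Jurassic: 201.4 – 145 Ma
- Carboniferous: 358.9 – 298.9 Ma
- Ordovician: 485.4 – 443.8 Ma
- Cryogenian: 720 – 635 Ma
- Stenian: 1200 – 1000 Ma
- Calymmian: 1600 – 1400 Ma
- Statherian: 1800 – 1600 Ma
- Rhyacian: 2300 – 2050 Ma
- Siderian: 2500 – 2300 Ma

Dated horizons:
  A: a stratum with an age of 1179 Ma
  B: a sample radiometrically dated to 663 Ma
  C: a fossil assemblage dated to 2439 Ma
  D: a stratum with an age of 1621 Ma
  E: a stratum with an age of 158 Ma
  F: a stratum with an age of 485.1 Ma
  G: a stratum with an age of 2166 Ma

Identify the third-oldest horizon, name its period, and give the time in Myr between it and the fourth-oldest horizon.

D, in the Statherian; 442 million years to A

Larger Ma means older, so oldest first: C 2439 > G 2166 > D 1621 > A 1179 > B 663 > F 485.1 > E 158.
Counting 3 along gives D (1621 Ma); the excerpt puts that inside the Statherian, 1800–1600 Ma.
Next in line is A (1179 Ma), and 1621 − 1179 = 442 Myr.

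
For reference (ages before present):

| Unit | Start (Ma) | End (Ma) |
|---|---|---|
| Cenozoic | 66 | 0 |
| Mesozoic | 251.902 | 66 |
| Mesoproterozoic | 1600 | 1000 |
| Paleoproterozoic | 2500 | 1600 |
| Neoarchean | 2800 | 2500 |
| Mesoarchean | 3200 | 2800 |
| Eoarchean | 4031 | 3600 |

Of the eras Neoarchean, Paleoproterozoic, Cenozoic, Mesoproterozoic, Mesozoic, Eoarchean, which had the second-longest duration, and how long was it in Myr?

Mesoproterozoic, 600 million years

Durations: Neoarchean 300; Paleoproterozoic 900; Cenozoic 66; Mesoproterozoic 600; Mesozoic 185.902; Eoarchean 431 Myr.
Sorted longest-first: Paleoproterozoic (900), Mesoproterozoic (600), Eoarchean (431), Neoarchean (300), Mesozoic (185.902), Cenozoic (66).
The second longest is Mesoproterozoic at 600 Myr.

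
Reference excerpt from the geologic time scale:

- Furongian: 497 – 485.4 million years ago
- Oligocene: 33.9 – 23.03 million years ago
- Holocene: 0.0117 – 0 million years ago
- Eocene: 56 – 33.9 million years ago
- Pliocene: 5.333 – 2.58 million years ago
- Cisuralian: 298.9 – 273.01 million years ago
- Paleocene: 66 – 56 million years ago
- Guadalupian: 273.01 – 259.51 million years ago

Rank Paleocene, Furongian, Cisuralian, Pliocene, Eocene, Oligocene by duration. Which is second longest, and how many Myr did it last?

Start − end for each: Paleocene 66 − 56 = 10; Furongian 497 − 485.4 = 11.6; Cisuralian 298.9 − 273.01 = 25.89; Pliocene 5.333 − 2.58 = 2.753; Eocene 56 − 33.9 = 22.1; Oligocene 33.9 − 23.03 = 10.87.
Ranking these from longest: Cisuralian > Eocene > Furongian > Oligocene > Paleocene > Pliocene.
Position 2 in that ranking is Eocene, which lasted 22.1 Myr.

Eocene, 22.1 million years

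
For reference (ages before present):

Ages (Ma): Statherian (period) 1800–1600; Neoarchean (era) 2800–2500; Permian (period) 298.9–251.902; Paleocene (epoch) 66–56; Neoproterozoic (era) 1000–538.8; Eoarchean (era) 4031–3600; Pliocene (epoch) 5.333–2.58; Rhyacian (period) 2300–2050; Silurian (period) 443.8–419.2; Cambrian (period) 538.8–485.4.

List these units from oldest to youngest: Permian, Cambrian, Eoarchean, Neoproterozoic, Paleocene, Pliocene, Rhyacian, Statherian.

Eoarchean → Rhyacian → Statherian → Neoproterozoic → Cambrian → Permian → Paleocene → Pliocene

The oldest of these is Eoarchean (starts 4031 Ma) and the youngest is Pliocene (ends 2.58 Ma).
In between, by decreasing start age: Rhyacian (2300), Statherian (1800), Neoproterozoic (1000), Cambrian (538.8), Permian (298.9), Paleocene (66).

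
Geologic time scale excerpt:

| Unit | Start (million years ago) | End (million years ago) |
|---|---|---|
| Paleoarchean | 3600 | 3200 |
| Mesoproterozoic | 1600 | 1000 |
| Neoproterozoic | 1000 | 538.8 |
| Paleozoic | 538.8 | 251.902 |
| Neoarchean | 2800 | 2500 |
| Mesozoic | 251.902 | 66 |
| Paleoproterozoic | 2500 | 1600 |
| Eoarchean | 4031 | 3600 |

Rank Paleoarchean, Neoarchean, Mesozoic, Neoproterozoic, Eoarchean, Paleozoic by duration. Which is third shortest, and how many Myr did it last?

Start − end for each: Paleoarchean 3600 − 3200 = 400; Neoarchean 2800 − 2500 = 300; Mesozoic 251.902 − 66 = 185.902; Neoproterozoic 1000 − 538.8 = 461.2; Eoarchean 4031 − 3600 = 431; Paleozoic 538.8 − 251.902 = 286.898.
Ranking these from shortest: Mesozoic < Paleozoic < Neoarchean < Paleoarchean < Eoarchean < Neoproterozoic.
Position 3 in that ranking is Neoarchean, which lasted 300 Myr.

Neoarchean, 300 million years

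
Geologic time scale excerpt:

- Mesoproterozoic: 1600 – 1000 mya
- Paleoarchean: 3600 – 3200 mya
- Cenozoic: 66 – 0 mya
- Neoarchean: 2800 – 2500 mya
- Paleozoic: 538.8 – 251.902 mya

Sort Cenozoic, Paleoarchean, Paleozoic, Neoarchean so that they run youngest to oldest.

Cenozoic → Paleozoic → Neoarchean → Paleoarchean

The oldest of these is Paleoarchean (starts 3600 Ma) and the youngest is Cenozoic (ends 0 Ma).
In between, by decreasing start age: Neoarchean (2800), Paleozoic (538.8).
Listing youngest first means reversing that sequence.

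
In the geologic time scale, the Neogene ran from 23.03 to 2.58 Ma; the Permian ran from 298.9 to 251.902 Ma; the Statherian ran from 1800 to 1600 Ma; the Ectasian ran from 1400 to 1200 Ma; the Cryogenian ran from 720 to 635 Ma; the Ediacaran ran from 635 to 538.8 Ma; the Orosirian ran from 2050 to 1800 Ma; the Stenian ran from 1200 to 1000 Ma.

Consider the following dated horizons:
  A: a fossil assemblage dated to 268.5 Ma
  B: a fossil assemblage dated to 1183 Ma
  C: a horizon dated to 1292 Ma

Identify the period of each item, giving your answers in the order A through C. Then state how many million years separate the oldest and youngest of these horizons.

A — Permian; B — Stenian; C — Ectasian; span 1023.5 million years

Match each age against the start–end ranges in the excerpt: A = 268.5 Ma → Permian (298.9–251.902); B = 1183 Ma → Stenian (1200–1000); C = 1292 Ma → Ectasian (1400–1200).
The largest age is 1292 Ma and the smallest is 268.5 Ma; their difference is 1023.5 Myr.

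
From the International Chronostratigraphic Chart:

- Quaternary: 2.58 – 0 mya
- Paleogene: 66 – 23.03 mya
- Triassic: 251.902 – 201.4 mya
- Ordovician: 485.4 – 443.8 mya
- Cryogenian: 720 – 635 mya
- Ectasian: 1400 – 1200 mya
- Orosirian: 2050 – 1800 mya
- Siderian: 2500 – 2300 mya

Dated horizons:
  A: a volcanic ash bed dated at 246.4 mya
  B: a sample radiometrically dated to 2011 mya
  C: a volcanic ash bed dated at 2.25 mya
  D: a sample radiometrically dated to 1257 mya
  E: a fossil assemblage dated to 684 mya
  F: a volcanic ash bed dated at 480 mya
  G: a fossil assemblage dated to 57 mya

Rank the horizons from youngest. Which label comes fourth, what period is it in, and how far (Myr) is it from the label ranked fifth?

F, in the Ordovician; 204 million years to E

Smaller Ma means younger, so youngest first: C 2.25 < G 57 < A 246.4 < F 480 < E 684 < D 1257 < B 2011.
Counting 4 along gives F (480 Ma); the excerpt puts that inside the Ordovician, 485.4–443.8 Ma.
Next in line is E (684 Ma), and 684 − 480 = 204 Myr.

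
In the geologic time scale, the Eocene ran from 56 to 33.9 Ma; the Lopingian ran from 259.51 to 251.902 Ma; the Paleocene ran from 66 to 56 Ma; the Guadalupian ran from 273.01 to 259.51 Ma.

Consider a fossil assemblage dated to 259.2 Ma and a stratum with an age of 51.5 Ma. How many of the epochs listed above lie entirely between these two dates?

1

The older date is 259.2 Ma and the younger is 51.5 Ma.
Epochs with start < 259.2 and end > 51.5 Ma: Paleocene (66–56).
That is 1 complete epoch.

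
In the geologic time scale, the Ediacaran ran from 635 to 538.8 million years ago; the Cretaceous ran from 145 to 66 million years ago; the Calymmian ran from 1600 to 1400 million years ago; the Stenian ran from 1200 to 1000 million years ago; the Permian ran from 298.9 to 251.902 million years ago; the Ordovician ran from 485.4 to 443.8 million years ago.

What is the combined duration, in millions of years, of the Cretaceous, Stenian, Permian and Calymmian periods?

525.998 million years

Duration is start − end for each: (145 − 66) + (1200 − 1000) + (298.9 − 251.902) + (1600 − 1400).
That is 79 + 200 + 46.998 + 200, which totals 525.998 million years.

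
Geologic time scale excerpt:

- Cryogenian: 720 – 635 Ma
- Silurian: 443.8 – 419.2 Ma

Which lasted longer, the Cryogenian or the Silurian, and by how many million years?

Cryogenian: 720 − 635 = 85 Myr.
Silurian: 443.8 − 419.2 = 24.6 Myr.
Difference: 85 − 24.6 = 60.4 Myr, so the Cryogenian was longer.

Cryogenian, by 60.4 million years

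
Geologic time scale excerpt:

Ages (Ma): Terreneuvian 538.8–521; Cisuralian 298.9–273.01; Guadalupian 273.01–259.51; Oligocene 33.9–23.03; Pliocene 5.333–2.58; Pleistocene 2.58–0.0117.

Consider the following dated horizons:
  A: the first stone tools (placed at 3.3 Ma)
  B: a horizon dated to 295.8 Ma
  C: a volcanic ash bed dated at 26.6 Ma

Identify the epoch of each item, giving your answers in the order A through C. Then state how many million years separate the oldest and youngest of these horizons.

Match each age against the start–end ranges in the excerpt: A = 3.3 Ma → Pliocene (5.333–2.58); B = 295.8 Ma → Cisuralian (298.9–273.01); C = 26.6 Ma → Oligocene (33.9–23.03).
The largest age is 295.8 Ma and the smallest is 3.3 Ma; their difference is 292.5 Myr.

A — Pliocene; B — Cisuralian; C — Oligocene; span 292.5 million years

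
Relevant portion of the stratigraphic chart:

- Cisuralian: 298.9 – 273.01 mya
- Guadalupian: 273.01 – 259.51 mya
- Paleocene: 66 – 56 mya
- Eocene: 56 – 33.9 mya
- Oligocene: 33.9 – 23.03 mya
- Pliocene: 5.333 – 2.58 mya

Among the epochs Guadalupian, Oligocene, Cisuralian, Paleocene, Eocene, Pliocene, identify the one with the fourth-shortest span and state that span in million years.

Guadalupian, 13.5 million years

Durations: Guadalupian 13.5; Oligocene 10.87; Cisuralian 25.89; Paleocene 10; Eocene 22.1; Pliocene 2.753 Myr.
Sorted shortest-first: Pliocene (2.753), Paleocene (10), Oligocene (10.87), Guadalupian (13.5), Eocene (22.1), Cisuralian (25.89).
The fourth shortest is Guadalupian at 13.5 Myr.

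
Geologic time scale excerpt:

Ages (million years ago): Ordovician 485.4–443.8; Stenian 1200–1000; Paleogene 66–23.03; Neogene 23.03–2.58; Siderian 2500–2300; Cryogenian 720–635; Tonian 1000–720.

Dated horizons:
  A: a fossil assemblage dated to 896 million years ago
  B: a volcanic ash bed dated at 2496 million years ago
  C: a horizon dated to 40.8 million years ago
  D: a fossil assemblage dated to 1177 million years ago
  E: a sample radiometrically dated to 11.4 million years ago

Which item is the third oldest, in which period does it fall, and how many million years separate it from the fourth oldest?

A, in the Tonian; 855.2 million years to C

Larger Ma means older, so oldest first: B 2496 > D 1177 > A 896 > C 40.8 > E 11.4.
Counting 3 along gives A (896 Ma); the excerpt puts that inside the Tonian, 1000–720 Ma.
Next in line is C (40.8 Ma), and 896 − 40.8 = 855.2 Myr.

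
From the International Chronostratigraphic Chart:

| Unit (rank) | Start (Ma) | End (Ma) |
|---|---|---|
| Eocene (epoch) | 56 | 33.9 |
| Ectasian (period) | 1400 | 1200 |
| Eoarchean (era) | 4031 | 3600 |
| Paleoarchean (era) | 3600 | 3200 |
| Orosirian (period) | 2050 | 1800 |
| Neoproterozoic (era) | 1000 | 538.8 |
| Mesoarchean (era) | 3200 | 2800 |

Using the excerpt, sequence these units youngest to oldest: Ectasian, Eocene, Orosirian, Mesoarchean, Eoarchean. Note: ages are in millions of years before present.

Eocene, Ectasian, Orosirian, Mesoarchean, Eoarchean

Read off each span (Ma): Ectasian 1400–1200; Eocene 56–33.9; Orosirian 2050–1800; Mesoarchean 3200–2800; Eoarchean 4031–3600.
Larger Ma is older, so oldest→youngest is Eoarchean, Mesoarchean, Orosirian, Ectasian, Eocene; reverse it for youngest→oldest.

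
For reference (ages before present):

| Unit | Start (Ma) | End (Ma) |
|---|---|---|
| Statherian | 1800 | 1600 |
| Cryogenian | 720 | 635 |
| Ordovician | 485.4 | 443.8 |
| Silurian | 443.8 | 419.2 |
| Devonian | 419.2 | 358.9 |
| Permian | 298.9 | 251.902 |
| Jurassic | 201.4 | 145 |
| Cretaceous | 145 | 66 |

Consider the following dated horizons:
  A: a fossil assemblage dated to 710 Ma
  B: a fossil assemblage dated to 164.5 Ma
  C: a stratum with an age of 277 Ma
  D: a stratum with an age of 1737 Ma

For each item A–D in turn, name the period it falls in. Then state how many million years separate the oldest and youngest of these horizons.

A — Cryogenian; B — Jurassic; C — Permian; D — Statherian; span 1572.5 million years

Match each age against the start–end ranges in the excerpt: A = 710 Ma → Cryogenian (720–635); B = 164.5 Ma → Jurassic (201.4–145); C = 277 Ma → Permian (298.9–251.902); D = 1737 Ma → Statherian (1800–1600).
The largest age is 1737 Ma and the smallest is 164.5 Ma; their difference is 1572.5 Myr.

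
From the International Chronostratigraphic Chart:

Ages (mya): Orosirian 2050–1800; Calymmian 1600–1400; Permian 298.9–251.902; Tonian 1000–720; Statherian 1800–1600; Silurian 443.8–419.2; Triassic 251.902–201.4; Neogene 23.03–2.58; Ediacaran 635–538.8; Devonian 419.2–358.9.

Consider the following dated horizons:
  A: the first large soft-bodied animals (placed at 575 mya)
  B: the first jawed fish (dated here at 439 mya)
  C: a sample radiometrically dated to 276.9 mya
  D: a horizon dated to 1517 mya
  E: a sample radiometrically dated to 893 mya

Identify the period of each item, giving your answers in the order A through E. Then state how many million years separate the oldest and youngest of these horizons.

A — Ediacaran; B — Silurian; C — Permian; D — Calymmian; E — Tonian; span 1240.1 million years

Match each age against the start–end ranges in the excerpt: A = 575 Ma → Ediacaran (635–538.8); B = 439 Ma → Silurian (443.8–419.2); C = 276.9 Ma → Permian (298.9–251.902); D = 1517 Ma → Calymmian (1600–1400); E = 893 Ma → Tonian (1000–720).
The largest age is 1517 Ma and the smallest is 276.9 Ma; their difference is 1240.1 Myr.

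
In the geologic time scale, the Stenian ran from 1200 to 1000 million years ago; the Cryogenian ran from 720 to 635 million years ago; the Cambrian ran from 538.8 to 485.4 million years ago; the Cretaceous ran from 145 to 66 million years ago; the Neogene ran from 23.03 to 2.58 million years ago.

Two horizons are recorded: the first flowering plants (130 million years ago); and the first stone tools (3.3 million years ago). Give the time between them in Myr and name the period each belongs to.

126.7 million years apart; the first in the Cretaceous, the second in the Neogene

Elapsed time: 130 − 3.3 = 126.7 Myr.
130 Ma lies within 145–66 Ma: Cretaceous.
3.3 Ma lies within 23.03–2.58 Ma: Neogene.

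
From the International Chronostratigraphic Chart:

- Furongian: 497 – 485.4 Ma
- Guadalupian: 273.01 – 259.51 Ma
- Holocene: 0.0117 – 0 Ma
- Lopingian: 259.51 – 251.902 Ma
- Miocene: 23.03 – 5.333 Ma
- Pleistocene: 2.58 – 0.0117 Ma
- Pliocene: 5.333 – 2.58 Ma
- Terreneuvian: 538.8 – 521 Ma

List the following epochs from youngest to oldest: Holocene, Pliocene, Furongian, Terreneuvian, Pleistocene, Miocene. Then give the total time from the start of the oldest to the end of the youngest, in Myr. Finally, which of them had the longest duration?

Holocene, Pleistocene, Pliocene, Miocene, Furongian, Terreneuvian; total span 538.8 Myr; longest is Terreneuvian

Start ages (Ma): Terreneuvian 538.8, Furongian 497, Miocene 23.03, Pliocene 5.333, Pleistocene 2.58, Holocene 0.0117.
Ordered youngest to oldest: Holocene, Pleistocene, Pliocene, Miocene, Furongian, Terreneuvian.
Span = 538.8 − 0 = 538.8 Myr.
Durations: Pliocene 2.753, Terreneuvian 17.8, Miocene 17.697, Pleistocene 2.5683, Furongian 11.6, Holocene 0.0117 → longest is Terreneuvian (17.8 Myr).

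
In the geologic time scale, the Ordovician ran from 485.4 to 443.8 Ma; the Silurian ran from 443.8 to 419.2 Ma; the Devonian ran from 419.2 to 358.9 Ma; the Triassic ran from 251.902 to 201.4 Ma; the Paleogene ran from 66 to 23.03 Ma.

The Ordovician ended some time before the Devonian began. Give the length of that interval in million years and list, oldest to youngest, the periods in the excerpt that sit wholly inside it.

24.6 million years; Silurian

The Ordovician closes at 443.8 Ma and the Devonian opens at 419.2 Ma, so the interval is 443.8 − 419.2 = 24.6 Myr.
A period fits inside if it starts at or after 443.8 Ma and ends at or before 419.2 Ma; oldest first that gives Silurian.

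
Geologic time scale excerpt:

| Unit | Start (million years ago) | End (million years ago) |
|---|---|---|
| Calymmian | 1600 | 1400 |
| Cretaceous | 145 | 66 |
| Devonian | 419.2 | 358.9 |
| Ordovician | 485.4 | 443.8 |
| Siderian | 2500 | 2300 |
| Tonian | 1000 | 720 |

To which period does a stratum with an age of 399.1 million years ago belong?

399.1 Ma lies between 419.2 and 358.9 Ma, so it falls in the Devonian.

Devonian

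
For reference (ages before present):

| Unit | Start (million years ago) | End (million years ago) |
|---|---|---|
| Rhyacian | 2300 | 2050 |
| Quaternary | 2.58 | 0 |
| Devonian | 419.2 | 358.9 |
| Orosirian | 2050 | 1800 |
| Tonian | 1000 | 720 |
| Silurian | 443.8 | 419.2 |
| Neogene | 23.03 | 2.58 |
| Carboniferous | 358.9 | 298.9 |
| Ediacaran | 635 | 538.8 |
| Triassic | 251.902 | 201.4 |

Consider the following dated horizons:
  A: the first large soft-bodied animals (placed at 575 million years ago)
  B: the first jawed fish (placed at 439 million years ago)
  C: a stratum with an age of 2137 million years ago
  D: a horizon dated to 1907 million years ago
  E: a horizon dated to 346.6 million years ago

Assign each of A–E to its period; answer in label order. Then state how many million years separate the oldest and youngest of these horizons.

A — Ediacaran; B — Silurian; C — Rhyacian; D — Orosirian; E — Carboniferous; span 1790.4 million years

Match each age against the start–end ranges in the excerpt: A = 575 Ma → Ediacaran (635–538.8); B = 439 Ma → Silurian (443.8–419.2); C = 2137 Ma → Rhyacian (2300–2050); D = 1907 Ma → Orosirian (2050–1800); E = 346.6 Ma → Carboniferous (358.9–298.9).
The largest age is 2137 Ma and the smallest is 346.6 Ma; their difference is 1790.4 Myr.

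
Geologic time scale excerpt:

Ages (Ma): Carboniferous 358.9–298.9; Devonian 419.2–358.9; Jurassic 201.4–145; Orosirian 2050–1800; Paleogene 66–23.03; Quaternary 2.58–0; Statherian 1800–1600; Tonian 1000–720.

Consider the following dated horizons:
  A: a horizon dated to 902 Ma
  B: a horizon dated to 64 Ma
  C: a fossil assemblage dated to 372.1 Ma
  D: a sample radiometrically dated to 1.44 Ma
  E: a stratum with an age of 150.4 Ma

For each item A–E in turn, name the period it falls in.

A — Tonian; B — Paleogene; C — Devonian; D — Quaternary; E — Jurassic

Match each age against the start–end ranges in the excerpt: A = 902 Ma → Tonian (1000–720); B = 64 Ma → Paleogene (66–23.03); C = 372.1 Ma → Devonian (419.2–358.9); D = 1.44 Ma → Quaternary (2.58–0); E = 150.4 Ma → Jurassic (201.4–145).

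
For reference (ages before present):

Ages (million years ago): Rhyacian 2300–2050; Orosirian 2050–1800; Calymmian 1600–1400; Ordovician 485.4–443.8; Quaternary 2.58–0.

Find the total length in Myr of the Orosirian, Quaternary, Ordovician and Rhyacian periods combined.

Duration is start − end for each: (2050 − 1800) + (2.58 − 0) + (485.4 − 443.8) + (2300 − 2050).
That is 250 + 2.58 + 41.6 + 250, which totals 544.18 million years.

544.18 million years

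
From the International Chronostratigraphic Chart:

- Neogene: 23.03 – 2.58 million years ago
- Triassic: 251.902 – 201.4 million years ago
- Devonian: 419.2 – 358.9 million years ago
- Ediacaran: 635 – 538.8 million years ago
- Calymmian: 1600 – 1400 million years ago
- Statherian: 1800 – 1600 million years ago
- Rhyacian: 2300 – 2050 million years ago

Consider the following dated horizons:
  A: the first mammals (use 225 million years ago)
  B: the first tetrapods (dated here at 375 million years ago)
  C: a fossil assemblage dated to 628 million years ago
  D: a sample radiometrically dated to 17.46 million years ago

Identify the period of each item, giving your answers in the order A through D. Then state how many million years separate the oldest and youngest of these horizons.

A — Triassic; B — Devonian; C — Ediacaran; D — Neogene; span 610.54 million years

A: 225 Ma lies in 251.902–201.4 Ma, so Triassic.
B: 375 Ma lies in 419.2–358.9 Ma, so Devonian.
C: 628 Ma lies in 635–538.8 Ma, so Ediacaran.
D: 17.46 Ma lies in 23.03–2.58 Ma, so Neogene.
Oldest = 628 Ma, youngest = 17.46 Ma → span 610.54 Myr.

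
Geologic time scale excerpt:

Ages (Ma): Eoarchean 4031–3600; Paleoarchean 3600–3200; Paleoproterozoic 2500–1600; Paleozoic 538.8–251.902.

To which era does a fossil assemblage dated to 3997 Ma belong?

3997 Ma lies between 4031 and 3600 Ma, so it falls in the Eoarchean.

Eoarchean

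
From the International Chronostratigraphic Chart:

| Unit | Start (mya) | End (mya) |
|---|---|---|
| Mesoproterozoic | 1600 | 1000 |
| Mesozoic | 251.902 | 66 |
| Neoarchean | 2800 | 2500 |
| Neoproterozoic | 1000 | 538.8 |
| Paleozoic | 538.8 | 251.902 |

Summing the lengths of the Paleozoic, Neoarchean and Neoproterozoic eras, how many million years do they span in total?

Duration is start − end for each: (538.8 − 251.902) + (2800 − 2500) + (1000 − 538.8).
That is 286.898 + 300 + 461.2, which totals 1048.098 million years.

1048.098 million years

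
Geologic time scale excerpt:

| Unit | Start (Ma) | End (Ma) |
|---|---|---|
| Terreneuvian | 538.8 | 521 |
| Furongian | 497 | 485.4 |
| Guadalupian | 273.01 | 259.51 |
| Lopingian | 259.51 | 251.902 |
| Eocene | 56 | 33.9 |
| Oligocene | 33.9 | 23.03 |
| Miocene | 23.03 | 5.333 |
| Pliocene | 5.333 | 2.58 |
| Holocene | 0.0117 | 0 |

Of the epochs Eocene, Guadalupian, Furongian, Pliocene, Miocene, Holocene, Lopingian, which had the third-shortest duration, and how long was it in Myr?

Durations: Eocene 22.1; Guadalupian 13.5; Furongian 11.6; Pliocene 2.753; Miocene 17.697; Holocene 0.0117; Lopingian 7.608 Myr.
Sorted shortest-first: Holocene (0.0117), Pliocene (2.753), Lopingian (7.608), Furongian (11.6), Guadalupian (13.5), Miocene (17.697), Eocene (22.1).
The third shortest is Lopingian at 7.608 Myr.

Lopingian, 7.608 million years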